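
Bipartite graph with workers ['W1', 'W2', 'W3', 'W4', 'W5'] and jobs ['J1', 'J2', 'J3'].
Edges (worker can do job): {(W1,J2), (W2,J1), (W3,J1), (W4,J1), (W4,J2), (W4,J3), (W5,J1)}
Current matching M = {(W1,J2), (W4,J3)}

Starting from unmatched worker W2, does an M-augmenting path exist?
Yes: W2 → J1

An M-augmenting path alternates non-matching / matching edges, starting and ending at unmatched vertices.
Path: W2 → J1
(J1 is unmatched in M, so the path is augmenting.)
Flipping edges along this path would increase |M| from 2 to 3.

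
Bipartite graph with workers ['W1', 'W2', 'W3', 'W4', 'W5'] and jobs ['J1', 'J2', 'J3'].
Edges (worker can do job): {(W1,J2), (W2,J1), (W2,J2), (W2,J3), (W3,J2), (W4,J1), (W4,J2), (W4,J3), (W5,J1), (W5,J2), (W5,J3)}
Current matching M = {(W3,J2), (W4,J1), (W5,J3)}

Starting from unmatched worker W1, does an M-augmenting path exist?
No augmenting path from W1

Alternating search from W1 reaches jobs: {J2}.
Every reachable job is already matched in M, and following those matched edges back to workers exposes no further unvisited jobs.
No M-augmenting path from W1 exists.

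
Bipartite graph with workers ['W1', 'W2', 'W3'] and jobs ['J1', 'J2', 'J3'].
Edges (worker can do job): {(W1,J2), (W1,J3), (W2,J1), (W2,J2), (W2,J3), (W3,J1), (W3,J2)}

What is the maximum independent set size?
Maximum independent set = 3

By König's theorem:
- Min vertex cover = Max matching = 3
- Max independent set = Total vertices - Min vertex cover
- Max independent set = 6 - 3 = 3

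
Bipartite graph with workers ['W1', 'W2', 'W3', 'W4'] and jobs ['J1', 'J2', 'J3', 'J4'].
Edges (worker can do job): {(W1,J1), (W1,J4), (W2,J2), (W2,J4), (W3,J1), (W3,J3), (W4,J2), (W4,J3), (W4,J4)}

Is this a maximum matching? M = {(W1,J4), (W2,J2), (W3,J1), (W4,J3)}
Yes, size 4 is maximum

Proposed matching has size 4.
Maximum matching size for this graph: 4.

This is a maximum matching.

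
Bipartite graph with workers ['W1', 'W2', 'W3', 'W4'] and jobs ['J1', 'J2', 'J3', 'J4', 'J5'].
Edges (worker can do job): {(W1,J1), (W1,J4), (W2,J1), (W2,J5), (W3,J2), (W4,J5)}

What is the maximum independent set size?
Maximum independent set = 5

By König's theorem:
- Min vertex cover = Max matching = 4
- Max independent set = Total vertices - Min vertex cover
- Max independent set = 9 - 4 = 5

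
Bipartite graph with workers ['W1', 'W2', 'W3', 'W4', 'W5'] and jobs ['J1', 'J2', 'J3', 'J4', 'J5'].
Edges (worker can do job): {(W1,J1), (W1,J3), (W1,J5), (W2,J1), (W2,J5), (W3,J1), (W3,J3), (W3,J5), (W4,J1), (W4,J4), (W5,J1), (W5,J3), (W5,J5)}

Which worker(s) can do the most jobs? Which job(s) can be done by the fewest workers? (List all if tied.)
Most versatile: W1, W3, W5 (3 jobs); Least covered: J2 (0 workers)

Worker degrees (jobs they can do): W1:3, W2:2, W3:3, W4:2, W5:3
Job degrees (workers who can do it): J1:5, J2:0, J3:3, J4:1, J5:4

Maximum worker degree is 3, achieved by: W1, W3, W5
Minimum job degree is 0, achieved by: J2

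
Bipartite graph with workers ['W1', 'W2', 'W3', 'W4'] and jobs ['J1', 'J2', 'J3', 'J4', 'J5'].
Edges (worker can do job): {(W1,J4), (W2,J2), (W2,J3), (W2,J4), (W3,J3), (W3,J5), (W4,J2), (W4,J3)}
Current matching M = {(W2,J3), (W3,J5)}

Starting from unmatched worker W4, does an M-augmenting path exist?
Yes: W4 → J2

An M-augmenting path alternates non-matching / matching edges, starting and ending at unmatched vertices.
Path: W4 → J2
(J2 is unmatched in M, so the path is augmenting.)
Flipping edges along this path would increase |M| from 2 to 3.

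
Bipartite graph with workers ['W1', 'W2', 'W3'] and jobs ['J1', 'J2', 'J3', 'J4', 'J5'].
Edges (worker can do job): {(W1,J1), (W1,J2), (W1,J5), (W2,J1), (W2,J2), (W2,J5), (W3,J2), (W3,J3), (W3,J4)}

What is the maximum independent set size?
Maximum independent set = 5

By König's theorem:
- Min vertex cover = Max matching = 3
- Max independent set = Total vertices - Min vertex cover
- Max independent set = 8 - 3 = 5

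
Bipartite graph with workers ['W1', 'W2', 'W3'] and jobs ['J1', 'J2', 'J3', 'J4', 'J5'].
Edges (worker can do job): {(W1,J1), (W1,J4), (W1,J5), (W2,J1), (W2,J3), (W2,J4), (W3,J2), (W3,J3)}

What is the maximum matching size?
Maximum matching size = 3

Maximum matching: {(W1,J4), (W2,J3), (W3,J2)}
Size: 3

This assigns 3 workers to 3 distinct jobs.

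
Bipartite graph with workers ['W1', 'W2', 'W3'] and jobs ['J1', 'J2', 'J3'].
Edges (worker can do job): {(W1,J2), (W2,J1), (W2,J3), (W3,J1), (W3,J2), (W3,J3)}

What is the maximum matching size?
Maximum matching size = 3

Maximum matching: {(W1,J2), (W2,J1), (W3,J3)}
Size: 3

This assigns 3 workers to 3 distinct jobs.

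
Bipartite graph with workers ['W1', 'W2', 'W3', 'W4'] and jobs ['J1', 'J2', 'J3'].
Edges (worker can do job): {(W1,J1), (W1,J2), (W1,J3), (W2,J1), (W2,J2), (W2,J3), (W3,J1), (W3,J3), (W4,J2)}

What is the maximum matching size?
Maximum matching size = 3

Maximum matching: {(W1,J3), (W3,J1), (W4,J2)}
Size: 3

This assigns 3 workers to 3 distinct jobs.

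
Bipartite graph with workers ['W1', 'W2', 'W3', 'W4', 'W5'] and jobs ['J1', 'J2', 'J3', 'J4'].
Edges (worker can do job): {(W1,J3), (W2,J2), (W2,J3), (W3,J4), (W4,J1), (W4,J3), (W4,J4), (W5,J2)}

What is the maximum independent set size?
Maximum independent set = 5

By König's theorem:
- Min vertex cover = Max matching = 4
- Max independent set = Total vertices - Min vertex cover
- Max independent set = 9 - 4 = 5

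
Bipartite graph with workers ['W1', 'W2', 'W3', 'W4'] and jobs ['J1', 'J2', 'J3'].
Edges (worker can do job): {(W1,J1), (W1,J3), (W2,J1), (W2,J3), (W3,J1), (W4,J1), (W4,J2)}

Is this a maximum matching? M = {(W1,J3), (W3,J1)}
No, size 2 is not maximum

Proposed matching has size 2.
Maximum matching size for this graph: 3.

This is NOT maximum - can be improved to size 3.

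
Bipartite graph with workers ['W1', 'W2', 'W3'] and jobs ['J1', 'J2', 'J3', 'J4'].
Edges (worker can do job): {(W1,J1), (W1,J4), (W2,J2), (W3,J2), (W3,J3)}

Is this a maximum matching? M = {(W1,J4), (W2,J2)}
No, size 2 is not maximum

Proposed matching has size 2.
Maximum matching size for this graph: 3.

This is NOT maximum - can be improved to size 3.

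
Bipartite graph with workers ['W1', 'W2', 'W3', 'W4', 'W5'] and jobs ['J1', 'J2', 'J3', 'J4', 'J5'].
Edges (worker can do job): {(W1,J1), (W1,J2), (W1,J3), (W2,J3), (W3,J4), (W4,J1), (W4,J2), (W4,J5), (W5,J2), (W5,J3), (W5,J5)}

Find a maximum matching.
Matching: {(W1,J2), (W2,J3), (W3,J4), (W4,J1), (W5,J5)}

Maximum matching (size 5):
  W1 → J2
  W2 → J3
  W3 → J4
  W4 → J1
  W5 → J5

Each worker is assigned to at most one job, and each job to at most one worker.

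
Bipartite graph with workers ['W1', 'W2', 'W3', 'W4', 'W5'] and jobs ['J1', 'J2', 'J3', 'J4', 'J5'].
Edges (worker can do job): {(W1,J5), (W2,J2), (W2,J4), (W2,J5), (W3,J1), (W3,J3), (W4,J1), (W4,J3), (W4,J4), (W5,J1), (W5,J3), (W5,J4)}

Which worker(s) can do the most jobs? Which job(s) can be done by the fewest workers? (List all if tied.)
Most versatile: W2, W4, W5 (3 jobs); Least covered: J2 (1 workers)

Worker degrees (jobs they can do): W1:1, W2:3, W3:2, W4:3, W5:3
Job degrees (workers who can do it): J1:3, J2:1, J3:3, J4:3, J5:2

Maximum worker degree is 3, achieved by: W2, W4, W5
Minimum job degree is 1, achieved by: J2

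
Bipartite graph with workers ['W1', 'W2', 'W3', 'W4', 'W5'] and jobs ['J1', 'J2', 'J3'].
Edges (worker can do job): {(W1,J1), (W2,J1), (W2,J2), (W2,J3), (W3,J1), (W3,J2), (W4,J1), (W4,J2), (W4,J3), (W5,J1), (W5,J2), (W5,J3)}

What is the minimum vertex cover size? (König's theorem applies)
Minimum vertex cover size = 3

By König's theorem: in bipartite graphs,
min vertex cover = max matching = 3

Maximum matching has size 3, so minimum vertex cover also has size 3.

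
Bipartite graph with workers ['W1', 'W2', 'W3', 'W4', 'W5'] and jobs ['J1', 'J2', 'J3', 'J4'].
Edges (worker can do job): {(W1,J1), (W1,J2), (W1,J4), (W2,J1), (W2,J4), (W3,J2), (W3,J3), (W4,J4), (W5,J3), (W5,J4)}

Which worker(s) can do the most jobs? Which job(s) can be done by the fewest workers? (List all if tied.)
Most versatile: W1 (3 jobs); Least covered: J1, J2, J3 (2 workers)

Worker degrees (jobs they can do): W1:3, W2:2, W3:2, W4:1, W5:2
Job degrees (workers who can do it): J1:2, J2:2, J3:2, J4:4

Maximum worker degree is 3, achieved by: W1
Minimum job degree is 2, achieved by: J1, J2, J3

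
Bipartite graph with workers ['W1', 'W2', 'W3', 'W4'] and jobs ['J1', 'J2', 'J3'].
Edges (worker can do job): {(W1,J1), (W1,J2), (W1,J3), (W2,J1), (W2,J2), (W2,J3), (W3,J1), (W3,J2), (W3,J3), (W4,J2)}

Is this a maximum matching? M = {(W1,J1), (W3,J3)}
No, size 2 is not maximum

Proposed matching has size 2.
Maximum matching size for this graph: 3.

This is NOT maximum - can be improved to size 3.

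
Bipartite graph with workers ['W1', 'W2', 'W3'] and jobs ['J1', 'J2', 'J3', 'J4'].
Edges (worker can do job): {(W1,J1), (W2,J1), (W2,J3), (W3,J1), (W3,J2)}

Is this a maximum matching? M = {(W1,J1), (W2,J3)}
No, size 2 is not maximum

Proposed matching has size 2.
Maximum matching size for this graph: 3.

This is NOT maximum - can be improved to size 3.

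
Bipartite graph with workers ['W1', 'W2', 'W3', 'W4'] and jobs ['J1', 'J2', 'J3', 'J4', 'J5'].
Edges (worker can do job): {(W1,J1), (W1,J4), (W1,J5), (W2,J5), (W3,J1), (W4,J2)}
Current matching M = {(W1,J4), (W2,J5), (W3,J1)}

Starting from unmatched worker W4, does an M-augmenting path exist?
Yes: W4 → J2

An M-augmenting path alternates non-matching / matching edges, starting and ending at unmatched vertices.
Path: W4 → J2
(J2 is unmatched in M, so the path is augmenting.)
Flipping edges along this path would increase |M| from 3 to 4.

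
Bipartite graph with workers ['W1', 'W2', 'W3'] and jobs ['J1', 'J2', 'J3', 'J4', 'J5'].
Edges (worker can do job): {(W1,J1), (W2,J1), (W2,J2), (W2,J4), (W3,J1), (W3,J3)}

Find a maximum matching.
Matching: {(W1,J1), (W2,J2), (W3,J3)}

Maximum matching (size 3):
  W1 → J1
  W2 → J2
  W3 → J3

Each worker is assigned to at most one job, and each job to at most one worker.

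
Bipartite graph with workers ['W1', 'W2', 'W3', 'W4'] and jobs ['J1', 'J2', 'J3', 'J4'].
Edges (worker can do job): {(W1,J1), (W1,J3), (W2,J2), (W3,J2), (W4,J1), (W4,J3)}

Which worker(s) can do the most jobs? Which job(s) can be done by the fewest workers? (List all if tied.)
Most versatile: W1, W4 (2 jobs); Least covered: J4 (0 workers)

Worker degrees (jobs they can do): W1:2, W2:1, W3:1, W4:2
Job degrees (workers who can do it): J1:2, J2:2, J3:2, J4:0

Maximum worker degree is 2, achieved by: W1, W4
Minimum job degree is 0, achieved by: J4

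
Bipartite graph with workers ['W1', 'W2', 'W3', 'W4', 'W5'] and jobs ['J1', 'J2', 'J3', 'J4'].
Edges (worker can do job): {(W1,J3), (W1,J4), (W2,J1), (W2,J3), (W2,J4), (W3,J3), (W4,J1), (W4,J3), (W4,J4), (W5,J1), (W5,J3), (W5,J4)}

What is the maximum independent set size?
Maximum independent set = 6

By König's theorem:
- Min vertex cover = Max matching = 3
- Max independent set = Total vertices - Min vertex cover
- Max independent set = 9 - 3 = 6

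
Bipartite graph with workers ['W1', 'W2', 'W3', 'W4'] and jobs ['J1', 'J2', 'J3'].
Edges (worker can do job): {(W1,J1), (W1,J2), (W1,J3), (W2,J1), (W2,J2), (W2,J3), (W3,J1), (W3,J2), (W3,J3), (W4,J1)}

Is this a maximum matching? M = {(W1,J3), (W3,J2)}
No, size 2 is not maximum

Proposed matching has size 2.
Maximum matching size for this graph: 3.

This is NOT maximum - can be improved to size 3.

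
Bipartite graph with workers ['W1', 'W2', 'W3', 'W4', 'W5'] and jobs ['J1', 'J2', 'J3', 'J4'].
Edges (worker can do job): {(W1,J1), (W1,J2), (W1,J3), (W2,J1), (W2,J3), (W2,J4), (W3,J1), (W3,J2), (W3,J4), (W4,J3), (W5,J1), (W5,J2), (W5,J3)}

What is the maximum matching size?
Maximum matching size = 4

Maximum matching: {(W1,J1), (W2,J4), (W3,J2), (W5,J3)}
Size: 4

This assigns 4 workers to 4 distinct jobs.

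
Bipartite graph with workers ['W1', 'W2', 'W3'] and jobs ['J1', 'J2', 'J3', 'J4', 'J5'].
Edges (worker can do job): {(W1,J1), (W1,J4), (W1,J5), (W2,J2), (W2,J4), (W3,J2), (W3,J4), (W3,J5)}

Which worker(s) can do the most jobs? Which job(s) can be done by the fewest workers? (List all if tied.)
Most versatile: W1, W3 (3 jobs); Least covered: J3 (0 workers)

Worker degrees (jobs they can do): W1:3, W2:2, W3:3
Job degrees (workers who can do it): J1:1, J2:2, J3:0, J4:3, J5:2

Maximum worker degree is 3, achieved by: W1, W3
Minimum job degree is 0, achieved by: J3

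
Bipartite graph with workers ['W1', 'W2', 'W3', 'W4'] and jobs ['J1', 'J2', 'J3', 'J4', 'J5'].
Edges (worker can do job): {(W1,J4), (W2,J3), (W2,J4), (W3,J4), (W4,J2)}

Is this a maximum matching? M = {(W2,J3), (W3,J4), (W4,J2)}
Yes, size 3 is maximum

Proposed matching has size 3.
Maximum matching size for this graph: 3.

This is a maximum matching.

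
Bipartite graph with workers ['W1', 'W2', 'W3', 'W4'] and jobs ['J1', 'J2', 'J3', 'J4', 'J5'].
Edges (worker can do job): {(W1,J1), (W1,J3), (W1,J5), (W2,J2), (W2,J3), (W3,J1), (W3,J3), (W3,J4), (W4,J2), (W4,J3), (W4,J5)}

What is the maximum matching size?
Maximum matching size = 4

Maximum matching: {(W1,J1), (W2,J2), (W3,J4), (W4,J3)}
Size: 4

This assigns 4 workers to 4 distinct jobs.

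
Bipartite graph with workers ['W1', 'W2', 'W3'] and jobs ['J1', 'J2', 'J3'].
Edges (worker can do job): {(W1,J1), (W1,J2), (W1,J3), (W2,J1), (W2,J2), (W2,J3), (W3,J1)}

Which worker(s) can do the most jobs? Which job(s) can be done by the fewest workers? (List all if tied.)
Most versatile: W1, W2 (3 jobs); Least covered: J2, J3 (2 workers)

Worker degrees (jobs they can do): W1:3, W2:3, W3:1
Job degrees (workers who can do it): J1:3, J2:2, J3:2

Maximum worker degree is 3, achieved by: W1, W2
Minimum job degree is 2, achieved by: J2, J3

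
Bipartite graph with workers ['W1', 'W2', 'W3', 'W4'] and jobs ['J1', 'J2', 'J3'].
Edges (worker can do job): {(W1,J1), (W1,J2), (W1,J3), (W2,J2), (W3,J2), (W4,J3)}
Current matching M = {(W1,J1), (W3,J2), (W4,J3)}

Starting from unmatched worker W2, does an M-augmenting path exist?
No augmenting path from W2

Alternating search from W2 reaches jobs: {J2}.
Every reachable job is already matched in M, and following those matched edges back to workers exposes no further unvisited jobs.
No M-augmenting path from W2 exists.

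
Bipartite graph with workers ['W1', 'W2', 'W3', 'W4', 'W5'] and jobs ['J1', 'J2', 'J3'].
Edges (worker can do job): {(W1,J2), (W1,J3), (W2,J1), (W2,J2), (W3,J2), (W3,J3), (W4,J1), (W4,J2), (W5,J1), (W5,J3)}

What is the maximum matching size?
Maximum matching size = 3

Maximum matching: {(W1,J3), (W3,J2), (W5,J1)}
Size: 3

This assigns 3 workers to 3 distinct jobs.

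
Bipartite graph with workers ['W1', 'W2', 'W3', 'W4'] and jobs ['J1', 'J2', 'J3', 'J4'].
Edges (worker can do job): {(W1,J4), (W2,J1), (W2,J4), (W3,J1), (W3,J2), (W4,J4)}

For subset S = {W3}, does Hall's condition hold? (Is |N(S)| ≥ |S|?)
Yes: |N(S)| = 2, |S| = 1

Subset S = {W3}
Neighbors N(S) = {J1, J2}

|N(S)| = 2, |S| = 1
Hall's condition: |N(S)| ≥ |S| is satisfied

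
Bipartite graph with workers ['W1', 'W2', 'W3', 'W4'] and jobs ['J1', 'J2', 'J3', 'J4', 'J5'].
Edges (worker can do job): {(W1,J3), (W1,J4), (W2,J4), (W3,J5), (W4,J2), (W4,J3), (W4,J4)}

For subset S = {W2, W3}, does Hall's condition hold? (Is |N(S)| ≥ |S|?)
Yes: |N(S)| = 2, |S| = 2

Subset S = {W2, W3}
Neighbors N(S) = {J4, J5}

|N(S)| = 2, |S| = 2
Hall's condition: |N(S)| ≥ |S| is satisfied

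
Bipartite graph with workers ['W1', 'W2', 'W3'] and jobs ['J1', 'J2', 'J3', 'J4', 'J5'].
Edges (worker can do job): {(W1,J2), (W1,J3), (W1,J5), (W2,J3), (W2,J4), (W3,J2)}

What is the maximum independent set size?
Maximum independent set = 5

By König's theorem:
- Min vertex cover = Max matching = 3
- Max independent set = Total vertices - Min vertex cover
- Max independent set = 8 - 3 = 5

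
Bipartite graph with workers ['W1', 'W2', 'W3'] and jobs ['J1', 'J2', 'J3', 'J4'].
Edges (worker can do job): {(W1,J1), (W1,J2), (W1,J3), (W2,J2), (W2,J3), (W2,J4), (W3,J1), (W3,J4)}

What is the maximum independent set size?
Maximum independent set = 4

By König's theorem:
- Min vertex cover = Max matching = 3
- Max independent set = Total vertices - Min vertex cover
- Max independent set = 7 - 3 = 4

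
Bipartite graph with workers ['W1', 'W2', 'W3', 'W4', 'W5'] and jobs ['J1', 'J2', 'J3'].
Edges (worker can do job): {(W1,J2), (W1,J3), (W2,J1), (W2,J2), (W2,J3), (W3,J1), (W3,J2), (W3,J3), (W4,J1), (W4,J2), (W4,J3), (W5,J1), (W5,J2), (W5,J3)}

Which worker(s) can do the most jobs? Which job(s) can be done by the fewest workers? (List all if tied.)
Most versatile: W2, W3, W4, W5 (3 jobs); Least covered: J1 (4 workers)

Worker degrees (jobs they can do): W1:2, W2:3, W3:3, W4:3, W5:3
Job degrees (workers who can do it): J1:4, J2:5, J3:5

Maximum worker degree is 3, achieved by: W2, W3, W4, W5
Minimum job degree is 4, achieved by: J1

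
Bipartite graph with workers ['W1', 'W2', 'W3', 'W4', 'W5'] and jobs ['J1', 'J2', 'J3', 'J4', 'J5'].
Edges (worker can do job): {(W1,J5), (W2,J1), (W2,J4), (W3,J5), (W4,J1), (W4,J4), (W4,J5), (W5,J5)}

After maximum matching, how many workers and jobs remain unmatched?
Unmatched: 2 workers, 2 jobs

Maximum matching size: 3
Workers: 5 total, 3 matched, 2 unmatched
Jobs: 5 total, 3 matched, 2 unmatched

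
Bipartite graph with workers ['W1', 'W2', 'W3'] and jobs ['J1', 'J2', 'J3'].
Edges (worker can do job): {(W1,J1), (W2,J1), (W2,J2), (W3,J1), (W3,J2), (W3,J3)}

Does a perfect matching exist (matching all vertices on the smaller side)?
Yes, perfect matching exists (size 3)

Perfect matching: {(W1,J1), (W2,J2), (W3,J3)}
All 3 vertices on the smaller side are matched.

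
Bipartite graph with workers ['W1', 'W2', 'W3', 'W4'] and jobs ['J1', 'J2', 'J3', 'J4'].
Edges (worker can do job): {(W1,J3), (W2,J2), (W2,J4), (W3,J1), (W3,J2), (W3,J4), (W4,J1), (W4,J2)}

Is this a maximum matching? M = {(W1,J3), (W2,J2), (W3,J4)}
No, size 3 is not maximum

Proposed matching has size 3.
Maximum matching size for this graph: 4.

This is NOT maximum - can be improved to size 4.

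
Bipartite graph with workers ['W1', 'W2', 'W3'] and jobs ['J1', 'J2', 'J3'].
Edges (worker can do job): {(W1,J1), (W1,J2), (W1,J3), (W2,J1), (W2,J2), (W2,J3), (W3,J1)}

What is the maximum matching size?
Maximum matching size = 3

Maximum matching: {(W1,J3), (W2,J2), (W3,J1)}
Size: 3

This assigns 3 workers to 3 distinct jobs.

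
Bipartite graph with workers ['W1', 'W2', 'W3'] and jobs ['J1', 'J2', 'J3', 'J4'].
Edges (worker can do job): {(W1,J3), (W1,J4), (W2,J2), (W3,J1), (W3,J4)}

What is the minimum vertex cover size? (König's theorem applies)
Minimum vertex cover size = 3

By König's theorem: in bipartite graphs,
min vertex cover = max matching = 3

Maximum matching has size 3, so minimum vertex cover also has size 3.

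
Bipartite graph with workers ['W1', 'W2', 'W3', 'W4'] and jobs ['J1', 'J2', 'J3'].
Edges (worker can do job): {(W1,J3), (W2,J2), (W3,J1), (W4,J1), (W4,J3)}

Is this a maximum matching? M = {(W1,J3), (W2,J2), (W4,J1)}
Yes, size 3 is maximum

Proposed matching has size 3.
Maximum matching size for this graph: 3.

This is a maximum matching.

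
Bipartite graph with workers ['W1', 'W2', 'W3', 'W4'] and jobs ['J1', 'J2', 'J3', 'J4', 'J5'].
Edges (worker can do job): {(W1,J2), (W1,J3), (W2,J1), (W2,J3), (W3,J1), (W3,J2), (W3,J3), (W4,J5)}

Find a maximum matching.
Matching: {(W1,J3), (W2,J1), (W3,J2), (W4,J5)}

Maximum matching (size 4):
  W1 → J3
  W2 → J1
  W3 → J2
  W4 → J5

Each worker is assigned to at most one job, and each job to at most one worker.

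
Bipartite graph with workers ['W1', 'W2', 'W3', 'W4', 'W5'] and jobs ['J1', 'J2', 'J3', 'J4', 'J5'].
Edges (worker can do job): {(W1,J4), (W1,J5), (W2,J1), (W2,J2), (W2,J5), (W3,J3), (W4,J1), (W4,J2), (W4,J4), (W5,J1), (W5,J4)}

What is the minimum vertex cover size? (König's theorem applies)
Minimum vertex cover size = 5

By König's theorem: in bipartite graphs,
min vertex cover = max matching = 5

Maximum matching has size 5, so minimum vertex cover also has size 5.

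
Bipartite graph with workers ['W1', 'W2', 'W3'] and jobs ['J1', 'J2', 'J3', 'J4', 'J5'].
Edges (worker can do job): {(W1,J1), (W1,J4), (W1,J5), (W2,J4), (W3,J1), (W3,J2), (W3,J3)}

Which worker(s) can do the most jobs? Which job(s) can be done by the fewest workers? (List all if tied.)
Most versatile: W1, W3 (3 jobs); Least covered: J2, J3, J5 (1 workers)

Worker degrees (jobs they can do): W1:3, W2:1, W3:3
Job degrees (workers who can do it): J1:2, J2:1, J3:1, J4:2, J5:1

Maximum worker degree is 3, achieved by: W1, W3
Minimum job degree is 1, achieved by: J2, J3, J5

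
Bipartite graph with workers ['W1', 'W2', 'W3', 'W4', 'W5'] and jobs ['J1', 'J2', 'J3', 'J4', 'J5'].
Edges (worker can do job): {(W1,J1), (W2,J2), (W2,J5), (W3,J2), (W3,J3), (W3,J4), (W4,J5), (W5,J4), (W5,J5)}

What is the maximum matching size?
Maximum matching size = 5

Maximum matching: {(W1,J1), (W2,J2), (W3,J3), (W4,J5), (W5,J4)}
Size: 5

This assigns 5 workers to 5 distinct jobs.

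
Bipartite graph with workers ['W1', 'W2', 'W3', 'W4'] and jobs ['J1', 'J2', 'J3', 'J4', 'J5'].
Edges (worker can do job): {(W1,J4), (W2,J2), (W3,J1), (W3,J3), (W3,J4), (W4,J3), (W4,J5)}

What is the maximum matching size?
Maximum matching size = 4

Maximum matching: {(W1,J4), (W2,J2), (W3,J3), (W4,J5)}
Size: 4

This assigns 4 workers to 4 distinct jobs.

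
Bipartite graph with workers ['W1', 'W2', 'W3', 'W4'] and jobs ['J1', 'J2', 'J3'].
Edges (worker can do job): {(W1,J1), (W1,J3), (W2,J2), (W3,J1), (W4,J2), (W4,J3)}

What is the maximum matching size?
Maximum matching size = 3

Maximum matching: {(W1,J3), (W3,J1), (W4,J2)}
Size: 3

This assigns 3 workers to 3 distinct jobs.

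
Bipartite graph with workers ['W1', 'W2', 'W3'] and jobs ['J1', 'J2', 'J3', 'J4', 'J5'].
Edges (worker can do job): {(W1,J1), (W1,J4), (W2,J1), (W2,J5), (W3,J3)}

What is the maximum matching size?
Maximum matching size = 3

Maximum matching: {(W1,J1), (W2,J5), (W3,J3)}
Size: 3

This assigns 3 workers to 3 distinct jobs.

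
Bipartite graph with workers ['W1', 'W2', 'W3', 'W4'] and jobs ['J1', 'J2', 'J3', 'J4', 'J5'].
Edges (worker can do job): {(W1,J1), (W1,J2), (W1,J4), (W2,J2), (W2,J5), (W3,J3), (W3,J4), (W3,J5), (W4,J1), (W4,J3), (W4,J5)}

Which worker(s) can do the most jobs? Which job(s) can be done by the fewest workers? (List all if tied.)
Most versatile: W1, W3, W4 (3 jobs); Least covered: J1, J2, J3, J4 (2 workers)

Worker degrees (jobs they can do): W1:3, W2:2, W3:3, W4:3
Job degrees (workers who can do it): J1:2, J2:2, J3:2, J4:2, J5:3

Maximum worker degree is 3, achieved by: W1, W3, W4
Minimum job degree is 2, achieved by: J1, J2, J3, J4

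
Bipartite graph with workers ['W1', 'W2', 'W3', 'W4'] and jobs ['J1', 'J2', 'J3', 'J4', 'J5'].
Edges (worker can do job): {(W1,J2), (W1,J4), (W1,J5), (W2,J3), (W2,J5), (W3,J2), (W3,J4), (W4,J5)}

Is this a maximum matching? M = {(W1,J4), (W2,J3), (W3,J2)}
No, size 3 is not maximum

Proposed matching has size 3.
Maximum matching size for this graph: 4.

This is NOT maximum - can be improved to size 4.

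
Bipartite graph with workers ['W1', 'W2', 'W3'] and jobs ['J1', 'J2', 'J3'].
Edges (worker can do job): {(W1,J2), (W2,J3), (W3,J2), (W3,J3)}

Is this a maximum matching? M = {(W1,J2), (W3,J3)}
Yes, size 2 is maximum

Proposed matching has size 2.
Maximum matching size for this graph: 2.

This is a maximum matching.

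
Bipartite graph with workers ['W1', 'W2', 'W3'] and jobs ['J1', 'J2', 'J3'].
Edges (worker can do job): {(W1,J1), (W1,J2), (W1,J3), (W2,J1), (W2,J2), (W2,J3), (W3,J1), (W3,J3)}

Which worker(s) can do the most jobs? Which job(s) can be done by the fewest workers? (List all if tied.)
Most versatile: W1, W2 (3 jobs); Least covered: J2 (2 workers)

Worker degrees (jobs they can do): W1:3, W2:3, W3:2
Job degrees (workers who can do it): J1:3, J2:2, J3:3

Maximum worker degree is 3, achieved by: W1, W2
Minimum job degree is 2, achieved by: J2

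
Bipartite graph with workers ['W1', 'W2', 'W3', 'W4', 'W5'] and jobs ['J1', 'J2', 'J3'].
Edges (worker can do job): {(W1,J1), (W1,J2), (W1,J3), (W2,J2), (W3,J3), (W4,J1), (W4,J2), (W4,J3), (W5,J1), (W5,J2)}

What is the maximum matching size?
Maximum matching size = 3

Maximum matching: {(W3,J3), (W4,J1), (W5,J2)}
Size: 3

This assigns 3 workers to 3 distinct jobs.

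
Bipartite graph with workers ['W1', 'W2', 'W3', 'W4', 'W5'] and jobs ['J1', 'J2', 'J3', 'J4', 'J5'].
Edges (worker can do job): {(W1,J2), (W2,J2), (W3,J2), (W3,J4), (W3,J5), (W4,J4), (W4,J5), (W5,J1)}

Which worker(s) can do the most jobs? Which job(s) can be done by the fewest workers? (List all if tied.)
Most versatile: W3 (3 jobs); Least covered: J3 (0 workers)

Worker degrees (jobs they can do): W1:1, W2:1, W3:3, W4:2, W5:1
Job degrees (workers who can do it): J1:1, J2:3, J3:0, J4:2, J5:2

Maximum worker degree is 3, achieved by: W3
Minimum job degree is 0, achieved by: J3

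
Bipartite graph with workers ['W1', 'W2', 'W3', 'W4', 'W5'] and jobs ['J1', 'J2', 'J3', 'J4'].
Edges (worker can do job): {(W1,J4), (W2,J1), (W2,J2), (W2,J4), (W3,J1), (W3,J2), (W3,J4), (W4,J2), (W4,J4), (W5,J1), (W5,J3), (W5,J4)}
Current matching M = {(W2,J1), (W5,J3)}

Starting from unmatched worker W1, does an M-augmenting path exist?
Yes: W1 → J4

An M-augmenting path alternates non-matching / matching edges, starting and ending at unmatched vertices.
Path: W1 → J4
(J4 is unmatched in M, so the path is augmenting.)
Flipping edges along this path would increase |M| from 2 to 3.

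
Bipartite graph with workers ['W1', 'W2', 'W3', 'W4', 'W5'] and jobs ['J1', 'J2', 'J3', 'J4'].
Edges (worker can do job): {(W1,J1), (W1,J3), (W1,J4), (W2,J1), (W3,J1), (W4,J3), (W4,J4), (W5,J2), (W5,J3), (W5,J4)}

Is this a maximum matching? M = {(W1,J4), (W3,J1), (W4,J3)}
No, size 3 is not maximum

Proposed matching has size 3.
Maximum matching size for this graph: 4.

This is NOT maximum - can be improved to size 4.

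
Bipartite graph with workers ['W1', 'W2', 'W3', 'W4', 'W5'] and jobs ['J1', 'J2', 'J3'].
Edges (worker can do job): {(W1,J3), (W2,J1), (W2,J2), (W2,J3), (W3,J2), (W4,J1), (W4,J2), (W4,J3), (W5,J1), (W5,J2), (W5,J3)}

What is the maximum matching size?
Maximum matching size = 3

Maximum matching: {(W3,J2), (W4,J1), (W5,J3)}
Size: 3

This assigns 3 workers to 3 distinct jobs.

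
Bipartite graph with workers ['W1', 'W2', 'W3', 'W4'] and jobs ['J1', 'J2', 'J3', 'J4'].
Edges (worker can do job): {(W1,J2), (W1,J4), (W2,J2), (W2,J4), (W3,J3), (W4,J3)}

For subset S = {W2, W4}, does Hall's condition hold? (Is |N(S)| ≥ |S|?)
Yes: |N(S)| = 3, |S| = 2

Subset S = {W2, W4}
Neighbors N(S) = {J2, J3, J4}

|N(S)| = 3, |S| = 2
Hall's condition: |N(S)| ≥ |S| is satisfied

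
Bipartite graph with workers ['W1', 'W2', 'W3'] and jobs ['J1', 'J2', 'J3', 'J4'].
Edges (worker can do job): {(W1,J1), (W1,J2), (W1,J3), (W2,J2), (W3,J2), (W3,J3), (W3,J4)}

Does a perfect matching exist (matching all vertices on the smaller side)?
Yes, perfect matching exists (size 3)

Perfect matching: {(W1,J1), (W2,J2), (W3,J4)}
All 3 vertices on the smaller side are matched.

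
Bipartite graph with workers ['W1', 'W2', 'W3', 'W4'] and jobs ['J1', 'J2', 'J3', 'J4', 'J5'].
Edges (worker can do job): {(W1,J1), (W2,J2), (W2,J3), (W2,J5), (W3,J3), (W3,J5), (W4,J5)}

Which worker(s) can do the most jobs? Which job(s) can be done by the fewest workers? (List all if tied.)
Most versatile: W2 (3 jobs); Least covered: J4 (0 workers)

Worker degrees (jobs they can do): W1:1, W2:3, W3:2, W4:1
Job degrees (workers who can do it): J1:1, J2:1, J3:2, J4:0, J5:3

Maximum worker degree is 3, achieved by: W2
Minimum job degree is 0, achieved by: J4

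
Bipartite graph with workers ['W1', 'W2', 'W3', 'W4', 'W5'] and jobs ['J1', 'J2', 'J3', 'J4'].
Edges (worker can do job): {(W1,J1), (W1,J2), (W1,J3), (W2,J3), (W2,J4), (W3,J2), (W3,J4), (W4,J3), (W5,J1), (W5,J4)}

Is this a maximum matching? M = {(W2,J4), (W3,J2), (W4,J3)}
No, size 3 is not maximum

Proposed matching has size 3.
Maximum matching size for this graph: 4.

This is NOT maximum - can be improved to size 4.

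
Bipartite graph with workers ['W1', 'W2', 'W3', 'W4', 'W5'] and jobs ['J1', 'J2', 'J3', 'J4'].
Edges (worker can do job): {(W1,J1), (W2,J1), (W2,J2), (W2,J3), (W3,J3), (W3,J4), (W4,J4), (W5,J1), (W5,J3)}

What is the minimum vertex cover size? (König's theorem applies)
Minimum vertex cover size = 4

By König's theorem: in bipartite graphs,
min vertex cover = max matching = 4

Maximum matching has size 4, so minimum vertex cover also has size 4.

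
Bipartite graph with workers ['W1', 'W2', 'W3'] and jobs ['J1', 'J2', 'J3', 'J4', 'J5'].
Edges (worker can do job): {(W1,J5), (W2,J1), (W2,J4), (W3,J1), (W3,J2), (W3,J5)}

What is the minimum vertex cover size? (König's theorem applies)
Minimum vertex cover size = 3

By König's theorem: in bipartite graphs,
min vertex cover = max matching = 3

Maximum matching has size 3, so minimum vertex cover also has size 3.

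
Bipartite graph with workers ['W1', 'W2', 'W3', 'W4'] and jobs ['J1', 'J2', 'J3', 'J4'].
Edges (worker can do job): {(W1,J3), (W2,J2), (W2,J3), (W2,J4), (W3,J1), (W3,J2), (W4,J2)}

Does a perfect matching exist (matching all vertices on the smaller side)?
Yes, perfect matching exists (size 4)

Perfect matching: {(W1,J3), (W2,J4), (W3,J1), (W4,J2)}
All 4 vertices on the smaller side are matched.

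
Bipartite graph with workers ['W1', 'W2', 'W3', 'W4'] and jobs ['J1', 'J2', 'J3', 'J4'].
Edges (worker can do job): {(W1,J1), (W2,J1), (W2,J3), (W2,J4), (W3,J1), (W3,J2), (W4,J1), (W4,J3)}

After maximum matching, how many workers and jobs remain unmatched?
Unmatched: 0 workers, 0 jobs

Maximum matching size: 4
Workers: 4 total, 4 matched, 0 unmatched
Jobs: 4 total, 4 matched, 0 unmatched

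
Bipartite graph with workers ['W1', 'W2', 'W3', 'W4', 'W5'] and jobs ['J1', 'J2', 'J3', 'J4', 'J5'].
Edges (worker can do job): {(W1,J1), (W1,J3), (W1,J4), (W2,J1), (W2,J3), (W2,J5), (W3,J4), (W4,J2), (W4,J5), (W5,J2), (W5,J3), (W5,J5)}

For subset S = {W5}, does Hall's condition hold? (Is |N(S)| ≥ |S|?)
Yes: |N(S)| = 3, |S| = 1

Subset S = {W5}
Neighbors N(S) = {J2, J3, J5}

|N(S)| = 3, |S| = 1
Hall's condition: |N(S)| ≥ |S| is satisfied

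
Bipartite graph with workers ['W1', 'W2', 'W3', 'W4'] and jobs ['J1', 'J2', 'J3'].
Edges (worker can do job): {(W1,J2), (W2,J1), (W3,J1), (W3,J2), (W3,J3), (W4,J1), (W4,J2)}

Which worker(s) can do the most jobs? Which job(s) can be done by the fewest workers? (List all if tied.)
Most versatile: W3 (3 jobs); Least covered: J3 (1 workers)

Worker degrees (jobs they can do): W1:1, W2:1, W3:3, W4:2
Job degrees (workers who can do it): J1:3, J2:3, J3:1

Maximum worker degree is 3, achieved by: W3
Minimum job degree is 1, achieved by: J3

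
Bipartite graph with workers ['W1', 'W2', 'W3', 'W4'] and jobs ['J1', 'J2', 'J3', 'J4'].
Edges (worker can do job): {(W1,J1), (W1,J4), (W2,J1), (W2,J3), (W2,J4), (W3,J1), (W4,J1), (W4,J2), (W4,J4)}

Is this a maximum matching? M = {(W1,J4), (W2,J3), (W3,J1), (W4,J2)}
Yes, size 4 is maximum

Proposed matching has size 4.
Maximum matching size for this graph: 4.

This is a maximum matching.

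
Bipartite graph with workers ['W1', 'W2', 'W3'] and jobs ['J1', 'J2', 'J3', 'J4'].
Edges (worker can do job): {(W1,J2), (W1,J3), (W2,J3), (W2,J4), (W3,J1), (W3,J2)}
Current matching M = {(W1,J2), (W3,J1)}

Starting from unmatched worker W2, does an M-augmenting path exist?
Yes: W2 → J3

An M-augmenting path alternates non-matching / matching edges, starting and ending at unmatched vertices.
Path: W2 → J3
(J3 is unmatched in M, so the path is augmenting.)
Flipping edges along this path would increase |M| from 2 to 3.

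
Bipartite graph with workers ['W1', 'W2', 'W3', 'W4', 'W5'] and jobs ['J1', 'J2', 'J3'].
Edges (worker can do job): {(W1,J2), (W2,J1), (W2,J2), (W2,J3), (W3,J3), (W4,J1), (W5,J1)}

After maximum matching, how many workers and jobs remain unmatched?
Unmatched: 2 workers, 0 jobs

Maximum matching size: 3
Workers: 5 total, 3 matched, 2 unmatched
Jobs: 3 total, 3 matched, 0 unmatched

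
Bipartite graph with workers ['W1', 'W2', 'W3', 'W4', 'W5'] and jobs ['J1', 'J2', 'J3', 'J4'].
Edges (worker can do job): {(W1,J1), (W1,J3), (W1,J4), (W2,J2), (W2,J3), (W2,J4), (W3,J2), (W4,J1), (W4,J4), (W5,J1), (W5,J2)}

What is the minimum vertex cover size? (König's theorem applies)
Minimum vertex cover size = 4

By König's theorem: in bipartite graphs,
min vertex cover = max matching = 4

Maximum matching has size 4, so minimum vertex cover also has size 4.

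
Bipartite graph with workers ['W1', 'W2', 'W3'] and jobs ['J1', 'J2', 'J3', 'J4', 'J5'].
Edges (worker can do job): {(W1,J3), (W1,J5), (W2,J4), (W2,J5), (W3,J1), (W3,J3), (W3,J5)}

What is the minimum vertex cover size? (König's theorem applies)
Minimum vertex cover size = 3

By König's theorem: in bipartite graphs,
min vertex cover = max matching = 3

Maximum matching has size 3, so minimum vertex cover also has size 3.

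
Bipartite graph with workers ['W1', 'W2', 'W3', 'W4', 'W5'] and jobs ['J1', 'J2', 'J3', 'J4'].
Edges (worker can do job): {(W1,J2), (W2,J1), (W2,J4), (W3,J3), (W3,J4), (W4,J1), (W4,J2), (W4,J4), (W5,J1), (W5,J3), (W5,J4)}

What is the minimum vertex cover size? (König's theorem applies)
Minimum vertex cover size = 4

By König's theorem: in bipartite graphs,
min vertex cover = max matching = 4

Maximum matching has size 4, so minimum vertex cover also has size 4.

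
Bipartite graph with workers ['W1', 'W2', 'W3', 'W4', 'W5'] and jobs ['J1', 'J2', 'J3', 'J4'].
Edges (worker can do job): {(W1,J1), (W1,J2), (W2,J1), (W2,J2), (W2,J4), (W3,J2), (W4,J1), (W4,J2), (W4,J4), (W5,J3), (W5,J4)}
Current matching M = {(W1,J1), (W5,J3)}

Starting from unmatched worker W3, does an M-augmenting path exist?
Yes: W3 → J2

An M-augmenting path alternates non-matching / matching edges, starting and ending at unmatched vertices.
Path: W3 → J2
(J2 is unmatched in M, so the path is augmenting.)
Flipping edges along this path would increase |M| from 2 to 3.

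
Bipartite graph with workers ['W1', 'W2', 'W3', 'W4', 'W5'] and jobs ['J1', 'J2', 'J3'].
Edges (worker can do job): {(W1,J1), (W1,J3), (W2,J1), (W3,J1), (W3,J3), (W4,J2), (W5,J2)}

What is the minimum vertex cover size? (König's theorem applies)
Minimum vertex cover size = 3

By König's theorem: in bipartite graphs,
min vertex cover = max matching = 3

Maximum matching has size 3, so minimum vertex cover also has size 3.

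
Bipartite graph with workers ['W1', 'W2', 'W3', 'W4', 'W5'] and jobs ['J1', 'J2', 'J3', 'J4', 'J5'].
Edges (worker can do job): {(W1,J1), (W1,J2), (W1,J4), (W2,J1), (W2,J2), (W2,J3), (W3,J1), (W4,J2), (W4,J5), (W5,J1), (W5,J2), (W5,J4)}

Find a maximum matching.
Matching: {(W1,J2), (W2,J3), (W3,J1), (W4,J5), (W5,J4)}

Maximum matching (size 5):
  W1 → J2
  W2 → J3
  W3 → J1
  W4 → J5
  W5 → J4

Each worker is assigned to at most one job, and each job to at most one worker.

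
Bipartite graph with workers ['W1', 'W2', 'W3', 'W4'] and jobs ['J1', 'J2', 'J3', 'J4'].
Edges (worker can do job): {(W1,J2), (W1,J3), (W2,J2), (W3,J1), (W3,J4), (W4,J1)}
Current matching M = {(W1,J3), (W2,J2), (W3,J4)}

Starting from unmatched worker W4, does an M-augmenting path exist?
Yes: W4 → J1

An M-augmenting path alternates non-matching / matching edges, starting and ending at unmatched vertices.
Path: W4 → J1
(J1 is unmatched in M, so the path is augmenting.)
Flipping edges along this path would increase |M| from 3 to 4.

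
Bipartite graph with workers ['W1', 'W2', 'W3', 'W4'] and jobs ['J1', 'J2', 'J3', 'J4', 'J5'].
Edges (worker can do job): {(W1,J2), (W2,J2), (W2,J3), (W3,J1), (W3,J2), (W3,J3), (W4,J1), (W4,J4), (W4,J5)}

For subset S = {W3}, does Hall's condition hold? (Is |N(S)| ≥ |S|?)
Yes: |N(S)| = 3, |S| = 1

Subset S = {W3}
Neighbors N(S) = {J1, J2, J3}

|N(S)| = 3, |S| = 1
Hall's condition: |N(S)| ≥ |S| is satisfied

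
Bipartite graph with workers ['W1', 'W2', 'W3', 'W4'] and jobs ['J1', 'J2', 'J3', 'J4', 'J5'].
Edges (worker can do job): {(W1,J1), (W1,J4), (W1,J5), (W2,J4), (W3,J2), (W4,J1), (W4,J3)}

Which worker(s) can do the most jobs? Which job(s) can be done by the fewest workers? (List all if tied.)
Most versatile: W1 (3 jobs); Least covered: J2, J3, J5 (1 workers)

Worker degrees (jobs they can do): W1:3, W2:1, W3:1, W4:2
Job degrees (workers who can do it): J1:2, J2:1, J3:1, J4:2, J5:1

Maximum worker degree is 3, achieved by: W1
Minimum job degree is 1, achieved by: J2, J3, J5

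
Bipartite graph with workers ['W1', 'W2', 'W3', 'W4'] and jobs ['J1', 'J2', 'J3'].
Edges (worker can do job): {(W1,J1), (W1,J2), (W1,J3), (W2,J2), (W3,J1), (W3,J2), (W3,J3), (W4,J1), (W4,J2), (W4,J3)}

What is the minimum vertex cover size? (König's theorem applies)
Minimum vertex cover size = 3

By König's theorem: in bipartite graphs,
min vertex cover = max matching = 3

Maximum matching has size 3, so minimum vertex cover also has size 3.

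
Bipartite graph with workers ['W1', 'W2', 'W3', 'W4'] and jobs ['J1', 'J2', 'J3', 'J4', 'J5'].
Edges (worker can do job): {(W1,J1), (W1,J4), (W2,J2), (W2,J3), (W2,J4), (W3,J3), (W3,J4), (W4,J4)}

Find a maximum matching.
Matching: {(W1,J1), (W2,J2), (W3,J3), (W4,J4)}

Maximum matching (size 4):
  W1 → J1
  W2 → J2
  W3 → J3
  W4 → J4

Each worker is assigned to at most one job, and each job to at most one worker.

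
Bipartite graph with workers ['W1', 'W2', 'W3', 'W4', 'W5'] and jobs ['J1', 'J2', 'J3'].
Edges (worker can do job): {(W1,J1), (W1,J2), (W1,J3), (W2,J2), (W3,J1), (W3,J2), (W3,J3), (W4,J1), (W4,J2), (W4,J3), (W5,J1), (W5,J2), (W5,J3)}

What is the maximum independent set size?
Maximum independent set = 5

By König's theorem:
- Min vertex cover = Max matching = 3
- Max independent set = Total vertices - Min vertex cover
- Max independent set = 8 - 3 = 5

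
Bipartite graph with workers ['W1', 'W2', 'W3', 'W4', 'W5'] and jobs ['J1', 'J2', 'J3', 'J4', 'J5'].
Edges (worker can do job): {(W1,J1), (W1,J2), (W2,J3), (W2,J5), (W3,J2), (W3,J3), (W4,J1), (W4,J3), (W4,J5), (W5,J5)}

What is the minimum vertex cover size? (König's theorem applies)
Minimum vertex cover size = 4

By König's theorem: in bipartite graphs,
min vertex cover = max matching = 4

Maximum matching has size 4, so minimum vertex cover also has size 4.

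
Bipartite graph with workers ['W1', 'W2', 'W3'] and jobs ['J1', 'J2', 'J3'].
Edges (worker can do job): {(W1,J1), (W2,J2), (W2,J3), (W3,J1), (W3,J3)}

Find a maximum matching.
Matching: {(W1,J1), (W2,J2), (W3,J3)}

Maximum matching (size 3):
  W1 → J1
  W2 → J2
  W3 → J3

Each worker is assigned to at most one job, and each job to at most one worker.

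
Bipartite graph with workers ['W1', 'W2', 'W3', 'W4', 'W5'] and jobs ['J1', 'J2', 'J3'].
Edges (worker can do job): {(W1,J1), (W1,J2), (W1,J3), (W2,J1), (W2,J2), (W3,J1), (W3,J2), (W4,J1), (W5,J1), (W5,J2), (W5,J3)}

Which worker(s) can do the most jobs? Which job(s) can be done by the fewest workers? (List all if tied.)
Most versatile: W1, W5 (3 jobs); Least covered: J3 (2 workers)

Worker degrees (jobs they can do): W1:3, W2:2, W3:2, W4:1, W5:3
Job degrees (workers who can do it): J1:5, J2:4, J3:2

Maximum worker degree is 3, achieved by: W1, W5
Minimum job degree is 2, achieved by: J3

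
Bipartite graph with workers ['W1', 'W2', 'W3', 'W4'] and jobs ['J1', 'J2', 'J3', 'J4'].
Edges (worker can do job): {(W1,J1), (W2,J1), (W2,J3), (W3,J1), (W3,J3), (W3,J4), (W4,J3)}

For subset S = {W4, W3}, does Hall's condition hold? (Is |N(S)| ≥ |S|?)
Yes: |N(S)| = 3, |S| = 2

Subset S = {W4, W3}
Neighbors N(S) = {J1, J3, J4}

|N(S)| = 3, |S| = 2
Hall's condition: |N(S)| ≥ |S| is satisfied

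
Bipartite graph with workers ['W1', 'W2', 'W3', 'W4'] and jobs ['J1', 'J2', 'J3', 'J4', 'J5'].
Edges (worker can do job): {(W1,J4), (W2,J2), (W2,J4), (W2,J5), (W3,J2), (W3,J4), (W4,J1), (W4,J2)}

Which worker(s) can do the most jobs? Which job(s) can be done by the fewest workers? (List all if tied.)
Most versatile: W2 (3 jobs); Least covered: J3 (0 workers)

Worker degrees (jobs they can do): W1:1, W2:3, W3:2, W4:2
Job degrees (workers who can do it): J1:1, J2:3, J3:0, J4:3, J5:1

Maximum worker degree is 3, achieved by: W2
Minimum job degree is 0, achieved by: J3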